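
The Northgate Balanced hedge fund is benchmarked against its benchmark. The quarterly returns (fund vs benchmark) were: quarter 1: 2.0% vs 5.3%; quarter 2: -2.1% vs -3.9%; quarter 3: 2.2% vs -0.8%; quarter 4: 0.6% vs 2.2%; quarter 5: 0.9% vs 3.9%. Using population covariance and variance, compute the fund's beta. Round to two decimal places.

r̄p = 0.7200%,  r̄m = 1.3400%
Cov = Σ(rp − r̄p)(rm − r̄m) / 5 = 3.4072
Var(rm) = Σ(rm − r̄m)² / 5 = 11.0024
β = Cov / Var = 3.4072 / 11.0024 = 0.3097

0.31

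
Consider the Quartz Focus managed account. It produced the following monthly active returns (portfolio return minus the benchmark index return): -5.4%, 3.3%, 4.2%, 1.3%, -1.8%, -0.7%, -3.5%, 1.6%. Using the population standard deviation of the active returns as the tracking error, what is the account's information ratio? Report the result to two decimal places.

r̄ = (-5.4 + 3.3 + 4.2 + 1.3 − 1.8 − 0.7 − 3.5 + 1.6) / 8 = -1.00 / 8 = -0.1250%
Population std dev = √[77.7950 / 8] = 3.1184%
IR = r̄ / tracking error = -0.1250 / 3.1184 = -0.0401

-0.04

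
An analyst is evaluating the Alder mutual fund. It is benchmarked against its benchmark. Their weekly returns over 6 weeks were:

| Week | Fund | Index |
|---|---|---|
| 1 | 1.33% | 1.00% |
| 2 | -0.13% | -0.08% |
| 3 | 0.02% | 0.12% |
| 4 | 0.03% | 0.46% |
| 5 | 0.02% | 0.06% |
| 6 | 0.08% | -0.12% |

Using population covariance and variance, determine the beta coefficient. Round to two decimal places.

r̄p = 0.2250%,  r̄m = 0.2400%
Cov = Σ(rp − r̄p)(rm − r̄m) / 6 = 0.1707
Var(rm) = Σ(rm − r̄m)² / 6 = 0.1508
β = Cov / Var = 0.1707 / 0.1508 = 1.1320

1.13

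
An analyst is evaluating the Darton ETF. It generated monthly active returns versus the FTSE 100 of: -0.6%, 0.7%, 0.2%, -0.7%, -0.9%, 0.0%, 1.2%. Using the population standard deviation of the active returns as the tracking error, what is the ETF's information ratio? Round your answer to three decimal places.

-0.020

Mean return r̄ = -0.10 / 7 = -0.0143%
Population std dev = √[3.6286 / 7] = 0.7200%
IR = r̄ / tracking error = -0.0143 / 0.7200 = -0.0199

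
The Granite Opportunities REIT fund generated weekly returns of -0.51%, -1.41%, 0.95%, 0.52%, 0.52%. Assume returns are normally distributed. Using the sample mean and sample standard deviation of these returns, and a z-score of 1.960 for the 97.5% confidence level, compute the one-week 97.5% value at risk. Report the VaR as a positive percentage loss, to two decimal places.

1.87

r̄ = (-0.51 − 1.41 + 0.95 + 0.52 + 0.52) / 5 = 0.0140%
Σ(r − r̄)² = 3.6905; sample σ = √(3.6905/4) = 0.9605%
VaR = −(r̄ − z·σ) = −(0.0140 − 1.960 × 0.9605) = −(-1.8686) = 1.8686%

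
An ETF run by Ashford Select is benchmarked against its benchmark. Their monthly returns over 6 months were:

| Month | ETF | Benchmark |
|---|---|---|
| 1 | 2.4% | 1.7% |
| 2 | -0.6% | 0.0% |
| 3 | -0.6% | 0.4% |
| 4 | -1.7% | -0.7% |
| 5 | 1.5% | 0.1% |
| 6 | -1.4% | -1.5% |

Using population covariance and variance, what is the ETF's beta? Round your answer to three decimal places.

1.255

r̄p = -0.0667%,  r̄m = 0.0000%
Cov = Σ(rp − r̄p)(rm − r̄m) / 6 = 1.2133
Var(rm) = Σ(rm − r̄m)² / 6 = 0.9667
β = Cov / Var = 1.2133 / 0.9667 = 1.2551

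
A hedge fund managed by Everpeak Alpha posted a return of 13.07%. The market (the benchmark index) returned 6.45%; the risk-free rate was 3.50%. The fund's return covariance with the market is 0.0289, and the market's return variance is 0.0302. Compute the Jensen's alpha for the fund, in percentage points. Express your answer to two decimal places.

6.75

β = Cov / Var = 0.0289 / 0.0302 = 0.9570
E[R] = Rf + β(Rm − Rf) = 3.50% + 0.9570 × (6.45% − 3.50%) = 6.3232%
α = Rp − E[R] = 13.07% − 6.3232% = 6.7468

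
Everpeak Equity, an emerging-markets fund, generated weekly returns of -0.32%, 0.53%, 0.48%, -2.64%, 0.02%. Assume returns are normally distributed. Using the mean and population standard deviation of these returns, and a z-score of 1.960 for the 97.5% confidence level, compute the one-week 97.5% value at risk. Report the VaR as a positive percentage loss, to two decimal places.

2.68

r̄ = (-0.32 + 0.53 + 0.48 − 2.64 + 0.02) / 5 = -1.930 / 5 = -0.3860%
Population σ = √[Σ(r − r̄)² / 5] = √[6.8387 / 5] = √1.3677 = 1.1695%
VaR = −(r̄ − z·σ) = −(-0.3860 − 1.960 × 1.1695) = −(-2.6782) = 2.6782%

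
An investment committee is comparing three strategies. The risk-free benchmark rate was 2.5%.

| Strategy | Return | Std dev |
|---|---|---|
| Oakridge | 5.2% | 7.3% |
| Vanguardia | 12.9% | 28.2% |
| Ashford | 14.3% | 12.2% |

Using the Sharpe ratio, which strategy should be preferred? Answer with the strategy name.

Ashford

Oakridge: Sharpe ratio = (5.2% − 2.5%) / 7.3% = 0.370
Vanguardia: Sharpe ratio = (12.9% − 2.5%) / 28.2% = 0.369
Ashford: Sharpe ratio = (14.3% − 2.5%) / 12.2% = 0.967
Highest: Ashford (0.967).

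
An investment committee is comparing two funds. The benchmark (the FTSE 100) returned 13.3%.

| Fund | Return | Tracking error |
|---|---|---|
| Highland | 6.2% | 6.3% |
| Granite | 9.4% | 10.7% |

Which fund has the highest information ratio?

Granite

Highland: IR = (6.2% − 13.3%) / 6.3% = -1.127
Granite: IR = (9.4% − 13.3%) / 10.7% = -0.364
Highest: Granite (-0.364).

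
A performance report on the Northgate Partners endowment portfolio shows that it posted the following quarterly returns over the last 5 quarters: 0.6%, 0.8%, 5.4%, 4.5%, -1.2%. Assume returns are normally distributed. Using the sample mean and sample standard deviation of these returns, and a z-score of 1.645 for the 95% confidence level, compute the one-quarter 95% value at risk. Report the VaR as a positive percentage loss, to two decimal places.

2.59

r̄ = (0.6 + 0.8 + 5.4 + 4.5 − 1.2) / 5 = 10.10 / 5 = 2.0200%
Σ(r − r̄)² = (0.6 − 2.0200)² + (0.8 − 2.0200)² + (5.4 − 2.0200)² + … = 31.4480
sample σ = √(31.4480 / 4) = √7.8620 = 2.8039%
VaR = −(r̄ − z·σ) = −(2.0200 − 1.645 × 2.8039) = −(-2.5924) = 2.5924%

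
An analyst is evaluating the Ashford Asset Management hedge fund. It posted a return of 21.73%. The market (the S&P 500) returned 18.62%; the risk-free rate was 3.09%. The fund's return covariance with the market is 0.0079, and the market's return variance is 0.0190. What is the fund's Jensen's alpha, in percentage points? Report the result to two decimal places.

β = Cov / Var = 0.0079 / 0.0190 = 0.4158
E[R] = Rf + β(Rm − Rf) = 3.09% + 0.4158 × (18.62% − 3.09%) = 9.5474%
α = Rp − E[R] = 21.73% − 9.5474% = 12.1826

12.18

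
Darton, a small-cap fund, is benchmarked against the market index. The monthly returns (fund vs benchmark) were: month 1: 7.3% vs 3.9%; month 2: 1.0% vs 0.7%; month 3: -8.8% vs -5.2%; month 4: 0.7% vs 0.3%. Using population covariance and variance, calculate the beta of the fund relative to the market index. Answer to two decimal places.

1.76

r̄p = 0.0500%,  r̄m = -0.0750%
Cov = Σ(rp − r̄p)(rm − r̄m) / 4 = 18.7888
Var(rm) = Σ(rm − r̄m)² / 4 = 10.7019
β = Cov / Var = 18.7888 / 10.7019 = 1.7557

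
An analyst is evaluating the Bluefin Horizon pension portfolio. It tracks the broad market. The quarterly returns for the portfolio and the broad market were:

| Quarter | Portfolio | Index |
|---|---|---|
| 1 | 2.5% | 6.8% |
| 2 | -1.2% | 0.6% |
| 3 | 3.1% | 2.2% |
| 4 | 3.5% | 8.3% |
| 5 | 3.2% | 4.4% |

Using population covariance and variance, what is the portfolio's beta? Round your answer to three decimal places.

r̄p = 2.2200%,  r̄m = 4.4600%
Cov = Σ(rp − r̄p)(rm − r̄m) / 5 = 3.3448
Var(rm) = Σ(rm − r̄m)² / 5 = 8.0464
β = Cov / Var = 3.3448 / 8.0464 = 0.4157

0.416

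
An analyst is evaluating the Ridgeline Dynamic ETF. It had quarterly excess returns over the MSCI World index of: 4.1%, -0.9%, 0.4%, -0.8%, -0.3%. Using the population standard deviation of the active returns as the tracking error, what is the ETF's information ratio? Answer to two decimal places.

0.27

Mean return r̄ = 2.50 / 5 = 0.5000%
Population std dev = √[17.2600 / 5] = 1.8580%
IR = r̄ / tracking error = 0.5000 / 1.8580 = 0.2691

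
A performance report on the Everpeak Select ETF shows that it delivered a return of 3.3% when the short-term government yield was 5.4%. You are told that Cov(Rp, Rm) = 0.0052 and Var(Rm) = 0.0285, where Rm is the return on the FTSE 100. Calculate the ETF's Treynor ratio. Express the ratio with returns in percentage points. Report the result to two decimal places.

β = Cov / Var = 0.0052 / 0.0285 = 0.1825
Treynor = (Rp − Rf) / β = (3.3% − 5.4%) / 0.1825 = -2.10 / 0.1825 = -11.5068

-11.51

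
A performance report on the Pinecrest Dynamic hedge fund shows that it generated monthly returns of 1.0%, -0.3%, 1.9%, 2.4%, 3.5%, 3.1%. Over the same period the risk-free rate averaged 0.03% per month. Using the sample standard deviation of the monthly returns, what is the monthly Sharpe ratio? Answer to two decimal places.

r̄ = (1 − 0.3 + 1.9 + 2.4 + 3.5 + 3.1) / 6 = 11.60 / 6 = 1.9333%
Σ(r − r̄)² = (1 − 1.9333)² + (-0.3 − 1.9333)² + … = 9.8933
sample σ = √(9.8933 / 5) = √1.9787 = 1.4067%
Sharpe = (r̄ − rf) / σ = (1.9333 − 0.03) / 1.4067 = 1.9033 / 1.4067 = 1.3530

1.35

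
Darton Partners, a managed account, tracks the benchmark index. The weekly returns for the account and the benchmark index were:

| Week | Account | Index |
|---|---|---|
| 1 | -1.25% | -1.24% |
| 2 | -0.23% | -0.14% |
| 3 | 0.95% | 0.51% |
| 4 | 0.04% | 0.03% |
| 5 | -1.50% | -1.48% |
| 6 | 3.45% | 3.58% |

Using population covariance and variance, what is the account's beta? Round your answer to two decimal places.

0.99

r̄p = 0.2433%,  r̄m = 0.2100%
Cov = Σ(rp − r̄p)(rm − r̄m) / 6 = 2.7221
Var(rm) = Σ(rm − r̄m)² / 6 = 2.7601
β = Cov / Var = 2.7221 / 2.7601 = 0.9862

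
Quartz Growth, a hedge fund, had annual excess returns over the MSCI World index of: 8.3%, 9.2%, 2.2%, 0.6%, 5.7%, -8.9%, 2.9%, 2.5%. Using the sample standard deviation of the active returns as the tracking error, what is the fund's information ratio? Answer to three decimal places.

Mean return r̄ = 22.50 / 8 = 2.8125%
Σ(r − r̄)² = (8.3 − 2.8125)² + (9.2 − 2.8125)² + … = 221.8088
sample σ = √(221.8088 / 7) = √31.6870 = 5.6291%
IR = r̄ / tracking error = 2.8125 / 5.6291 = 0.4996

0.500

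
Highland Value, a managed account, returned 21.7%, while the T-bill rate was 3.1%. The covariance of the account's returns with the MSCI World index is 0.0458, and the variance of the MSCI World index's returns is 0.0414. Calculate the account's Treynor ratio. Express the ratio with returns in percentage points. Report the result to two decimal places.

16.81

β = Cov / Var = 0.0458 / 0.0414 = 1.1063
Treynor = (Rp − Rf) / β = (21.7% − 3.1%) / 1.1063 = 18.60 / 1.1063 = 16.8128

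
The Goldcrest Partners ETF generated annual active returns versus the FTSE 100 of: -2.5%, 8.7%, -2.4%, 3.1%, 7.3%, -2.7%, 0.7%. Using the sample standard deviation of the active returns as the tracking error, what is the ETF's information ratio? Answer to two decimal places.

μ = (-2.5 + 8.7 − 2.4 + 3.1 + 7.3 − 2.7 + 0.7) / 7 = 1.7429%
Σ(r − μ)² = 137.1171; sample σ = √(137.1171/6) = 4.7805%
IR = μ / tracking error = 1.7429 / 4.7805 = 0.3646

0.36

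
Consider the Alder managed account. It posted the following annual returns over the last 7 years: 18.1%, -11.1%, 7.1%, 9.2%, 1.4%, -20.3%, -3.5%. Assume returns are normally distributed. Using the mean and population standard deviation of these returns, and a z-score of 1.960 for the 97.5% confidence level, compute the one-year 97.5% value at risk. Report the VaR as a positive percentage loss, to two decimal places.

23.44

r̄ = (18.1 − 11.1 + 7.1 + 9.2 + 1.4 − 20.3 − 3.5) / 7 = 0.90 / 7 = 0.1286%
Population std dev = √[1012.0543 / 7] = 12.0241%
VaR = −(r̄ − z·σ) = −(0.1286 − 1.960 × 12.0241) = −(-23.4386) = 23.4386%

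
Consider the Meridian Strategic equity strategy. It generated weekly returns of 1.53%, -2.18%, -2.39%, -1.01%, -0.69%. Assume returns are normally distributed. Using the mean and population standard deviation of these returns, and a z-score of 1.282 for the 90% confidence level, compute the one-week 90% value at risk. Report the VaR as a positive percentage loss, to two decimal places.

r̄ = (1.53 − 2.18 − 2.39 − 1.01 − 0.69) / 5 = -4.740 / 5 = -0.9480%
Σ(r − r̄)² = 9.8081; population σ = √(9.8081/5) = 1.4006%
VaR = −(r̄ − z·σ) = −(-0.9480 − 1.282 × 1.4006) = −(-2.7436) = 2.7436%

2.74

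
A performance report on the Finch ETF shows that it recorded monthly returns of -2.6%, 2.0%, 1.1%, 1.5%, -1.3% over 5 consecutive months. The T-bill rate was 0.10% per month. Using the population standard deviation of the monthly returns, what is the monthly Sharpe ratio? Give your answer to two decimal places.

0.02

r̄ = (-2.6 + 2 + 1.1 + 1.5 − 1.3) / 5 = 0.1400%
Σ(r − r̄)² = (-2.6 − 0.1400)² + (2 − 0.1400)² + … = 15.8120
σ = √[15.8120 / 5] = 1.7783%
Sharpe = (r̄ − rf) / σ = (0.1400 − 0.1) / 1.7783 = 0.0400 / 1.7783 = 0.0225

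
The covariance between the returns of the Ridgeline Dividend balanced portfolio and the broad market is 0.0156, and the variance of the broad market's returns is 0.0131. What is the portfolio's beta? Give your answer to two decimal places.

1.19

β = Cov(Rp, Rm) / Var(Rm) = 0.0156 / 0.0131 = 1.1908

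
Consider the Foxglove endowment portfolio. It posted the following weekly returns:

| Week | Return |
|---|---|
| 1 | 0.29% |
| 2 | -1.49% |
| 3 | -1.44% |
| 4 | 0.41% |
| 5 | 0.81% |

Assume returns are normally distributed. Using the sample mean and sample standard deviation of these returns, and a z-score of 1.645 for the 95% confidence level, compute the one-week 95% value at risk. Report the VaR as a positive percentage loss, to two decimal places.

r̄ = (0.29 − 1.49 − 1.44 + 0.41 + 0.81) / 5 = -1.420 / 5 = -0.2840%
Σ(r − r̄)² = (0.29 − (-0.2840))² + (-1.49 − (-0.2840))² + (-1.44 − (-0.2840))² + … = 4.7987
sample σ = √(4.7987 / 4) = √1.1997 = 1.0953%
VaR = −(r̄ − z·σ) = −(-0.2840 − 1.645 × 1.0953) = −(-2.0858) = 2.0858%

2.09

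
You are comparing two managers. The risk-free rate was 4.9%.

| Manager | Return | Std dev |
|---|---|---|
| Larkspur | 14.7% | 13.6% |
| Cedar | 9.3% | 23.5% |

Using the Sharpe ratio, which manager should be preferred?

Larkspur: Sharpe ratio = (14.7% − 4.9%) / 13.6% = 0.721
Cedar: Sharpe ratio = (9.3% − 4.9%) / 23.5% = 0.187
Highest: Larkspur (0.721).

Larkspur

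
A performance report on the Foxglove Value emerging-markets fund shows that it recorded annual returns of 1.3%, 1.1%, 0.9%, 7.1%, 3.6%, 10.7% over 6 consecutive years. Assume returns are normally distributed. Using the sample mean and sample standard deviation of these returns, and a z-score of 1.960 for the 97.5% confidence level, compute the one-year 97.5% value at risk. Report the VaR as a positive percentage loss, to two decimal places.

3.72

μ = (1.3 + 1.1 + 0.9 + 7.1 + 3.6 + 10.7) / 6 = 24.70 / 6 = 4.1167%
Sample σ = √[Σ(r − μ)² / 5] = √[79.8883 / 5] = √15.9777 = 3.9972%
VaR = −(μ − z·σ) = −(4.1167 − 1.960 × 3.9972) = −(-3.7178) = 3.7178%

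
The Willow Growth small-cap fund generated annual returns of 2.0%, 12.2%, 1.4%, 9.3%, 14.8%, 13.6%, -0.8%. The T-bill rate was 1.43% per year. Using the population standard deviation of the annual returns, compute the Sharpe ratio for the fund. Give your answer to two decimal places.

1.01

Mean return μ = 52.50 / 7 = 7.5000%
Population σ = √[Σ(r − μ)² / 7] = √[252.1800 / 7] = √36.0257 = 6.0021%
Sharpe = (μ − rf) / σ = (7.5000 − 1.43) / 6.0021 = 6.0700 / 6.0021 = 1.0113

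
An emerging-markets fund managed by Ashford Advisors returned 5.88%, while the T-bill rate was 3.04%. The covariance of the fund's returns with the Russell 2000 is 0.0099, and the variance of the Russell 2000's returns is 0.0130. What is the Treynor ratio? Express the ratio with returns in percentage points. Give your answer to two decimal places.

3.73

β = Cov / Var = 0.0099 / 0.0130 = 0.7615
Treynor = (Rp − Rf) / β = (5.88% − 3.04%) / 0.7615 = 2.84 / 0.7615 = 3.7295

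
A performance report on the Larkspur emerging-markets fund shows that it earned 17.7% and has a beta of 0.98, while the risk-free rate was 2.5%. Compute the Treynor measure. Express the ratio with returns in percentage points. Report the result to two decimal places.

15.51

Treynor = (Rp − Rf) / β = (17.7% − 2.5%) / 0.98 = 15.20 / 0.98 = 15.5102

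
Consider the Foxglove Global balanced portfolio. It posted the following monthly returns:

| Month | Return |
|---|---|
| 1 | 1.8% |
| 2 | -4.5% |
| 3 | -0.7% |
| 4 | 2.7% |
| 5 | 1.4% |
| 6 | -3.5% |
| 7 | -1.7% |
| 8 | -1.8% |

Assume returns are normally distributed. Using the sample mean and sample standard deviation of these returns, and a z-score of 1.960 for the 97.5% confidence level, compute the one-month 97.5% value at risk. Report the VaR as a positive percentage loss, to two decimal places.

r̄ = (1.8 − 4.5 − 0.7 + 2.7 + 1.4 − 3.5 − 1.7 − 1.8) / 8 = -6.30 / 8 = -0.7875%
Sample std dev = √[46.6488 / 7] = 2.5815%
VaR = −(r̄ − z·σ) = −(-0.7875 − 1.960 × 2.5815) = −(-5.8472) = 5.8472%

5.85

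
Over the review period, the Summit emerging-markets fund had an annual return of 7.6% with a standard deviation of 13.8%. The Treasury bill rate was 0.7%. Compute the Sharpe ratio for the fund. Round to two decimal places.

Sharpe = (Rp − Rf) / σp = (7.6% − 0.7%) / 13.8% = 6.90% / 13.8% = 0.5000

0.50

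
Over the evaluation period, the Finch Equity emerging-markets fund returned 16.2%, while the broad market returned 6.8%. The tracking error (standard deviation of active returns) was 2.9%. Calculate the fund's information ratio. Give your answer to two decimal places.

3.24

IR = (Rp − Rb) / TE = (16.2% − 6.8%) / 2.9% = 9.40% / 2.9% = 3.2414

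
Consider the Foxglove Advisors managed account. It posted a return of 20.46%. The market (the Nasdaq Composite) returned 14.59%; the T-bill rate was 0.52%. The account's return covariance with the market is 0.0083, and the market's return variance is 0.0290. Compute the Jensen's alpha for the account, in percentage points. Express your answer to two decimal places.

β = Cov / Var = 0.0083 / 0.0290 = 0.2862
E[R] = Rf + β(Rm − Rf) = 0.52% + 0.2862 × (14.59% − 0.52%) = 4.5468%
α = Rp − E[R] = 20.46% − 4.5468% = 15.9132

15.91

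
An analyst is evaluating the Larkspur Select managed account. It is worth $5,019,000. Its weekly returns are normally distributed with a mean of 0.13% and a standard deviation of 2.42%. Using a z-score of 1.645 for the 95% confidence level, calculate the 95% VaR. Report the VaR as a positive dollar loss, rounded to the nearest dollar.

Return at the 95% tail: μ − z·σ = 0.13% − 1.645 × 2.42% = 0.13 − 3.9809 = -3.8509%
VaR = −(-3.8509%) × $5,019,000 = 3.8509% × $5,019,000 = $193,277

$193,277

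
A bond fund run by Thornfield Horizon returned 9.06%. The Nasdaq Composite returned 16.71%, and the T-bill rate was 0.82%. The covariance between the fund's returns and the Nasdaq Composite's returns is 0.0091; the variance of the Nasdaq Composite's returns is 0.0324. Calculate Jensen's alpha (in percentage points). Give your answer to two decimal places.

3.78

β = Cov / Var = 0.0091 / 0.0324 = 0.2809
E[R] = Rf + β(Rm − Rf) = 0.82% + 0.2809 × (16.71% − 0.82%) = 5.2835%
α = Rp − E[R] = 9.06% − 5.2835% = 3.7765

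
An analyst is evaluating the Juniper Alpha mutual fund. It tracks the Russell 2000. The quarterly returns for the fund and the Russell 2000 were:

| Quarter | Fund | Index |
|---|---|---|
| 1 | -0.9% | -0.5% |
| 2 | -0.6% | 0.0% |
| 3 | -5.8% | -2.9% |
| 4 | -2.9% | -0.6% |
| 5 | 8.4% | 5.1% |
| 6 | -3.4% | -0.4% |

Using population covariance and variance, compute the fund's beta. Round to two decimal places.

1.82

r̄p = -0.8667%,  r̄m = 0.1167%
Cov = Σ(rp − r̄p)(rm − r̄m) / 6 = 10.6361
Var(rm) = Σ(rm − r̄m)² / 6 = 5.8514
β = Cov / Var = 10.6361 / 5.8514 = 1.8177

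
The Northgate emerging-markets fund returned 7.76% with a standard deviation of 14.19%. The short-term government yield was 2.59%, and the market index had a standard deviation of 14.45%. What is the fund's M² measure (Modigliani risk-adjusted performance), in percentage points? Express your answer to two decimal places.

7.85

Sharpe = (Rp − Rf) / σp = (7.76% − 2.59%) / 14.19% = 0.3643
M² = Rf + Sharpe × σm = 2.59% + 0.3643 × 14.45% = 7.8541%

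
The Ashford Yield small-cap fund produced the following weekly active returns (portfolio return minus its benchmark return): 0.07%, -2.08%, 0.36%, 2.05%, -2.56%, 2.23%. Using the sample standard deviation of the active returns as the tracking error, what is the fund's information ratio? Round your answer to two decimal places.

Mean return r̄ = 0.070 / 6 = 0.0117%
Sample σ = √[Σ(r − r̄)² / 5] = √[20.1891 / 5] = √4.0378 = 2.0094%
IR = r̄ / tracking error = 0.0117 / 2.0094 = 0.0058

0.01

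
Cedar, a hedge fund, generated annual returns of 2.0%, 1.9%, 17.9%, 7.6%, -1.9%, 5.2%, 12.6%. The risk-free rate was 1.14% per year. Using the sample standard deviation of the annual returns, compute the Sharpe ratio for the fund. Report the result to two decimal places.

Mean return μ = 45.30 / 7 = 6.4714%
Σ(r − μ)² = (2 − 6.4714)² + (1.9 − 6.4714)² + … = 282.0343
sample σ = √(282.0343 / 6) = √47.0057 = 6.8561%
Sharpe = (μ − rf) / σ = (6.4714 − 1.14) / 6.8561 = 5.3314 / 6.8561 = 0.7776

0.78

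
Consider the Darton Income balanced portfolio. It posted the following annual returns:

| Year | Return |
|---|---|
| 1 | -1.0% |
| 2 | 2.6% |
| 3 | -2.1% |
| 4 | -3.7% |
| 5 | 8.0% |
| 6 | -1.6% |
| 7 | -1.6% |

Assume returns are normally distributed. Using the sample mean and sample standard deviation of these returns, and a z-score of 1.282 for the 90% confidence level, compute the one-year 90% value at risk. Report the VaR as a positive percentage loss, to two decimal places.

μ = (-1 + 2.6 − 2.1 − 3.7 + 8 − 1.6 − 1.6) / 7 = 0.60 / 7 = 0.0857%
Σ(r − μ)² = 94.9286; sample σ = √(94.9286/6) = 3.9776%
VaR = −(μ − z·σ) = −(0.0857 − 1.282 × 3.9776) = −(-5.0136) = 5.0136%

5.01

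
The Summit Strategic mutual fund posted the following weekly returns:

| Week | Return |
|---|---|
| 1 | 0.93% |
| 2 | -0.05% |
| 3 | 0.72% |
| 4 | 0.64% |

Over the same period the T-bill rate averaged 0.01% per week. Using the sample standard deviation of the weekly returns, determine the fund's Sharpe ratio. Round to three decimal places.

1.295

Mean return r̄ = 2.240 / 4 = 0.5600%
Sample σ = √[Σ(r − r̄)² / 3] = √[0.5410 / 3] = √0.1803 = 0.4246%
Sharpe = (r̄ − rf) / σ = (0.5600 − 0.01) / 0.4246 = 0.5500 / 0.4246 = 1.2953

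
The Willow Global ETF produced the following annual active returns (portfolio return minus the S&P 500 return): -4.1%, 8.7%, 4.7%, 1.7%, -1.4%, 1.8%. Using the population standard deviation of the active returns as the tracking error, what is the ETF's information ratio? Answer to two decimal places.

0.46

Mean return r̄ = 11.40 / 6 = 1.9000%
Population σ = √[Σ(r − r̄)² / 6] = √[101.0200 / 6] = √16.8367 = 4.1033%
IR = r̄ / tracking error = 1.9000 / 4.1033 = 0.4630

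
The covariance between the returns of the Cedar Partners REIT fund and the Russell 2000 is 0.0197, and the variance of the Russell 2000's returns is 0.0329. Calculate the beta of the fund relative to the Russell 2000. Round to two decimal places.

0.60

β = Cov(Rp, Rm) / Var(Rm) = 0.0197 / 0.0329 = 0.5988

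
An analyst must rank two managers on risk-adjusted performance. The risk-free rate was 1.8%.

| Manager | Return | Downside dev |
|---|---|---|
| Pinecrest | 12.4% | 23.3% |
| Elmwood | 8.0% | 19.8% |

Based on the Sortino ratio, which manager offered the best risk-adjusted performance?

Pinecrest

Pinecrest: Sortino ratio = (12.4% − 1.8%) / 23.3% = 0.455
Elmwood: Sortino ratio = (8.0% − 1.8%) / 19.8% = 0.313
Highest: Pinecrest (0.455).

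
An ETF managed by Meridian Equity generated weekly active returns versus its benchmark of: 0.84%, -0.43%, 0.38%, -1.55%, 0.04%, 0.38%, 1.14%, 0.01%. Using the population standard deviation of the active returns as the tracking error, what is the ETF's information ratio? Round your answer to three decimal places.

Mean return r̄ = 0.810 / 8 = 0.1013%
Population σ = √[Σ(r − r̄)² / 8] = √[4.8011 / 8] = √0.6001 = 0.7747%
IR = r̄ / tracking error = 0.1013 / 0.7747 = 0.1308

0.131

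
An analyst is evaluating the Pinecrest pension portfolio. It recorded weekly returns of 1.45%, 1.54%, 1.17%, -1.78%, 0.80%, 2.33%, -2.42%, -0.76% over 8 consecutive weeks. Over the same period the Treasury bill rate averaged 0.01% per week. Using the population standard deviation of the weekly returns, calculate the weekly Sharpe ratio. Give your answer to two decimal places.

0.17

Mean return r̄ = 2.330 / 8 = 0.2913%
Population std dev = √[20.8357 / 8] = 1.6138%
Sharpe = (r̄ − rf) / σ = (0.2913 − 0.01) / 1.6138 = 0.2813 / 1.6138 = 0.1743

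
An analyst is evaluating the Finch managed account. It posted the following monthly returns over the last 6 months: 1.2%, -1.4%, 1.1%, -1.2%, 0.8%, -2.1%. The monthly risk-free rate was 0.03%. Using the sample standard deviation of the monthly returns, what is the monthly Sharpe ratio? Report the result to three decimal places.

μ = (1.2 − 1.4 + 1.1 − 1.2 + 0.8 − 2.1) / 6 = -0.2667%
Σ(r − μ)² = (1.2 − (-0.2667))² + (-1.4 − (-0.2667))² + … = 10.6733
σ = √[10.6733 / 5] = 1.4610%
Sharpe = (μ − rf) / σ = (-0.2667 − 0.03) / 1.4610 = -0.2967 / 1.4610 = -0.2031

-0.203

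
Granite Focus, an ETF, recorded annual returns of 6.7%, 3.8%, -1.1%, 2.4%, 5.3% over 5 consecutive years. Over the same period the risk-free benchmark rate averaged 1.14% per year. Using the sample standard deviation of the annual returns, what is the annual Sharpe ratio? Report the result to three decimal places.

μ = (6.7 + 3.8 − 1.1 + 2.4 + 5.3) / 5 = 17.10 / 5 = 3.4200%
Σ(r − μ)² = 35.9080; sample σ = √(35.9080/4) = 2.9962%
Sharpe = (μ − rf) / σ = (3.4200 − 1.14) / 2.9962 = 2.2800 / 2.9962 = 0.7610

0.761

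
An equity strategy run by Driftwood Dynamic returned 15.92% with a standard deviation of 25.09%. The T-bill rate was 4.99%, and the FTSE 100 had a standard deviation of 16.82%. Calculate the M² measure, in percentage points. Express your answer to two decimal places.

Sharpe = (Rp − Rf) / σp = (15.92% − 4.99%) / 25.09% = 0.4356
M² = Rf + Sharpe × σm = 4.99% + 0.4356 × 16.82% = 12.3168%

12.32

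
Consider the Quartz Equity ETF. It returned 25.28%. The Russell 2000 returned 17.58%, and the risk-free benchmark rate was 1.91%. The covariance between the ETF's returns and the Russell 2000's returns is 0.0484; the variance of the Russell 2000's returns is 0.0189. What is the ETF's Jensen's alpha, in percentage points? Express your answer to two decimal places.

-16.76

β = Cov / Var = 0.0484 / 0.0189 = 2.5608
E[R] = Rf + β(Rm − Rf) = 1.91% + 2.5608 × (17.58% − 1.91%) = 42.0377%
α = Rp − E[R] = 25.28% − 42.0377% = -16.7577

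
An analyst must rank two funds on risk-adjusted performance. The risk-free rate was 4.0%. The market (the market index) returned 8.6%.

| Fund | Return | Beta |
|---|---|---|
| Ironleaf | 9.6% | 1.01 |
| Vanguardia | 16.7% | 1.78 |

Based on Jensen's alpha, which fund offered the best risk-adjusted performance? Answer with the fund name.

Ironleaf: α = 9.6% − [4.0% + 1.01 × (8.6% − 4.0%)] = 0.954
Vanguardia: α = 16.7% − [4.0% + 1.78 × (8.6% − 4.0%)] = 4.512
Highest: Vanguardia (4.512).

Vanguardia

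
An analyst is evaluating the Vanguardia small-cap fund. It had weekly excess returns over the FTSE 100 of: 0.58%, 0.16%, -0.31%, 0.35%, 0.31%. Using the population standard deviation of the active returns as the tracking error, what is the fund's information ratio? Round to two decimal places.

r̄ = (0.58 + 0.16 − 0.31 + 0.35 + 0.31) / 5 = 1.090 / 5 = 0.2180%
Σ(r − r̄)² = 0.4391; population σ = √(0.4391/5) = 0.2963%
IR = r̄ / tracking error = 0.2180 / 0.2963 = 0.7357

0.74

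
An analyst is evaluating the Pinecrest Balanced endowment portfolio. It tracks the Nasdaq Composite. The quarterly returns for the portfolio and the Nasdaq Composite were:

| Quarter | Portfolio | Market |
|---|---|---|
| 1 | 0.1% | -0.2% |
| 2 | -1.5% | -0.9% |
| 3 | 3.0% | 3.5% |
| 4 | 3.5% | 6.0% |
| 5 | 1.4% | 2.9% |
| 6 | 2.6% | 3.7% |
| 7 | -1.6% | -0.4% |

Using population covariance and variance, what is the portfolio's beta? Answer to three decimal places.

r̄p = 1.0714%,  r̄m = 2.0857%
Cov = Σ(rp − r̄p)(rm − r̄m) / 7 = 4.5010
Var(rm) = Σ(rm − r̄m)² / 7 = 5.8441
β = Cov / Var = 4.5010 / 5.8441 = 0.7702

0.770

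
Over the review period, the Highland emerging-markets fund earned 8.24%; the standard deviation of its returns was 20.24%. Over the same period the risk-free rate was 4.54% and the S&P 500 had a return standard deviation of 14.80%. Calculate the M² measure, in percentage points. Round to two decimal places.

Sharpe = (Rp − Rf) / σp = (8.24% − 4.54%) / 20.24% = 0.1828
M² = Rf + Sharpe × σm = 4.54% + 0.1828 × 14.80% = 7.2454%

7.25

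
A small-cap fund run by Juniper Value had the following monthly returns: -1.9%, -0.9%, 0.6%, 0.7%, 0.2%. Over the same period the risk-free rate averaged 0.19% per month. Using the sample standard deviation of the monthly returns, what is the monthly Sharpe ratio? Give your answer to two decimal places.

Mean return r̄ = -1.30 / 5 = -0.2600%
Σ(r − r̄)² = (-1.9 − (-0.2600))² + (-0.9 − (-0.2600))² + (0.6 − (-0.2600))² + … = 4.9720
sample σ = √(4.9720 / 4) = √1.2430 = 1.1149%
Sharpe = (r̄ − rf) / σ = (-0.2600 − 0.19) / 1.1149 = -0.4500 / 1.1149 = -0.4036

-0.40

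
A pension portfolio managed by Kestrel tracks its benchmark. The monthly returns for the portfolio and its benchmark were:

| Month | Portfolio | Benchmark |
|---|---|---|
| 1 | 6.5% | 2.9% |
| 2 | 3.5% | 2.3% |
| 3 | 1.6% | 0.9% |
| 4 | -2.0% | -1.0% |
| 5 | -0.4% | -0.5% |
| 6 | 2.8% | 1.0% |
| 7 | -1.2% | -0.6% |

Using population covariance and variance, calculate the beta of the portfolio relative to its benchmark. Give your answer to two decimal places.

1.94

r̄p = 1.5429%,  r̄m = 0.7143%
Cov = Σ(rp − r̄p)(rm − r̄m) / 7 = 3.7637
Var(rm) = Σ(rm − r̄m)² / 7 = 1.9355
β = Cov / Var = 3.7637 / 1.9355 = 1.9446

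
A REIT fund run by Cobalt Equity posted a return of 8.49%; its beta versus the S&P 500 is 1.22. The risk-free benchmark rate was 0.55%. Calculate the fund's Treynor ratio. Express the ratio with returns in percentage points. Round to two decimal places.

Treynor = (Rp − Rf) / β = (8.49% − 0.55%) / 1.22 = 7.94 / 1.22 = 6.5082

6.51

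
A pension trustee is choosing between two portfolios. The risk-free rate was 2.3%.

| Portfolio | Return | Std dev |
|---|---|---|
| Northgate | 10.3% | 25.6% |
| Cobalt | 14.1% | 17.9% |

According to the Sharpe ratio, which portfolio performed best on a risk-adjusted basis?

Northgate: Sharpe ratio = (10.3% − 2.3%) / 25.6% = 0.313
Cobalt: Sharpe ratio = (14.1% − 2.3%) / 17.9% = 0.659
Highest: Cobalt (0.659).

Cobalt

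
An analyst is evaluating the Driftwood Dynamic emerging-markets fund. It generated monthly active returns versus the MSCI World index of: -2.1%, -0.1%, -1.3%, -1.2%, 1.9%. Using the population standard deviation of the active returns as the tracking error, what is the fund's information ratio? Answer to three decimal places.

r̄ = (-2.1 − 0.1 − 1.3 − 1.2 + 1.9) / 5 = -0.5600%
Population std dev = √[9.5920 / 5] = 1.3851%
IR = r̄ / tracking error = -0.5600 / 1.3851 = -0.4043

-0.404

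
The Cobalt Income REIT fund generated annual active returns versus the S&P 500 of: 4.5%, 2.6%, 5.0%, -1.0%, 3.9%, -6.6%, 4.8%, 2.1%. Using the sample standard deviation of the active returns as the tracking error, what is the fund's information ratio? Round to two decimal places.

μ = (4.5 + 2.6 + 5 − 1 + 3.9 − 6.6 + 4.8 + 2.1) / 8 = 15.30 / 8 = 1.9125%
Σ(r − μ)² = (4.5 − 1.9125)² + (2.6 − 1.9125)² + (5 − 1.9125)² + … = 109.9688
σ = √[109.9688 / 7] = 3.9636%
IR = μ / tracking error = 1.9125 / 3.9636 = 0.4825

0.48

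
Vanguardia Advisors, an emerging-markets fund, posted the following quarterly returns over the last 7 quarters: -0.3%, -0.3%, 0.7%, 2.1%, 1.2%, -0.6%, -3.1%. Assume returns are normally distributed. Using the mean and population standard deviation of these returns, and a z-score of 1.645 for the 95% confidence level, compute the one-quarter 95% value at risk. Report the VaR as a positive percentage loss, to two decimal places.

Mean return r̄ = -0.30 / 7 = -0.0429%
Population σ = √[Σ(r − r̄)² / 7] = √[16.4771 / 7] = √2.3539 = 1.5342%
VaR = −(r̄ − z·σ) = −(-0.0429 − 1.645 × 1.5342) = −(-2.5667) = 2.5667%

2.57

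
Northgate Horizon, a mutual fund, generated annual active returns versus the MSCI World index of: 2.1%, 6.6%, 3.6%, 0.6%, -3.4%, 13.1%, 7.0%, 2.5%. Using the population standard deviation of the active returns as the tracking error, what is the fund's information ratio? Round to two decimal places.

r̄ = (2.1 + 6.6 + 3.6 + 0.6 − 3.4 + 13.1 + 7 + 2.5) / 8 = 4.0125%
Σ(r − r̄)² = 170.9088; population σ = √(170.9088/8) = 4.6221%
IR = r̄ / tracking error = 4.0125 / 4.6221 = 0.8681

0.87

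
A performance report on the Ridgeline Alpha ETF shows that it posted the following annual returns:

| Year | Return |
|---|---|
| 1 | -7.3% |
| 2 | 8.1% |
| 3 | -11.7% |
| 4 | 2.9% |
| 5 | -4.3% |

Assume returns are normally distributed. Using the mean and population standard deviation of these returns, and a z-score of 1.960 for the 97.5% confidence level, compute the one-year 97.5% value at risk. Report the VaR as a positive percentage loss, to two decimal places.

r̄ = (-7.3 + 8.1 − 11.7 + 2.9 − 4.3) / 5 = -2.4600%
Σ(r − r̄)² = 252.4320; population σ = √(252.4320/5) = 7.1054%
VaR = −(r̄ − z·σ) = −(-2.4600 − 1.960 × 7.1054) = −(-16.3866) = 16.3866%

16.39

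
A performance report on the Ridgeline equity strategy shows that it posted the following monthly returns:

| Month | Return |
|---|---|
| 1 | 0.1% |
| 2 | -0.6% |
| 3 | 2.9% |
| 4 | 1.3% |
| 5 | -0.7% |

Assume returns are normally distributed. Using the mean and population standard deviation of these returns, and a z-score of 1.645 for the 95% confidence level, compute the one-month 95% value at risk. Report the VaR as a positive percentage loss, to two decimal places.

1.63

μ = (0.1 − 0.6 + 2.9 + 1.3 − 0.7) / 5 = 3.00 / 5 = 0.6000%
Σ(r − μ)² = 9.1600; population σ = √(9.1600/5) = 1.3535%
VaR = −(μ − z·σ) = −(0.6000 − 1.645 × 1.3535) = −(-1.6265) = 1.6265%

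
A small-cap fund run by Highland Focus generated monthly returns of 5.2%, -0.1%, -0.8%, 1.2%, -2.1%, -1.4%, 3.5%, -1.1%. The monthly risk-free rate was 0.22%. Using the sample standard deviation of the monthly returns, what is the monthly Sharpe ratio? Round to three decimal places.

μ = (5.2 − 0.1 − 0.8 + 1.2 − 2.1 − 1.4 + 3.5 − 1.1) / 8 = 0.5500%
Σ(r − μ)² = 46.5400; sample σ = √(46.5400/7) = 2.5785%
Sharpe = (μ − rf) / σ = (0.5500 − 0.22) / 2.5785 = 0.3300 / 2.5785 = 0.1280

0.128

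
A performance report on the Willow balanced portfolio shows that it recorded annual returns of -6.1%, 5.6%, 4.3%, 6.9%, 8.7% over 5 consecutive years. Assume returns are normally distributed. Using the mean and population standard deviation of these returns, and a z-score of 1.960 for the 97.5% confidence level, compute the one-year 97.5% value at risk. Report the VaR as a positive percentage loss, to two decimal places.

Mean return r̄ = 19.40 / 5 = 3.8800%
Σ(r − r̄)² = (-6.1 − 3.8800)² + (5.6 − 3.8800)² + … = 135.0880
population σ = √(135.0880 / 5) = √27.0176 = 5.1978%
VaR = −(r̄ − z·σ) = −(3.8800 − 1.960 × 5.1978) = −(-6.3077) = 6.3077%

6.31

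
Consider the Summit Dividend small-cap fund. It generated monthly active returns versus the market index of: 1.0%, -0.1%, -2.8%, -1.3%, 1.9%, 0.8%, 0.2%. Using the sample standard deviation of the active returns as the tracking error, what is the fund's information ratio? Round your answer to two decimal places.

μ = (1 − 0.1 − 2.8 − 1.3 + 1.9 + 0.8 + 0.2) / 7 = -0.30 / 7 = -0.0429%
Sample std dev = √[14.8171 / 6] = 1.5715%
IR = μ / tracking error = -0.0429 / 1.5715 = -0.0273

-0.03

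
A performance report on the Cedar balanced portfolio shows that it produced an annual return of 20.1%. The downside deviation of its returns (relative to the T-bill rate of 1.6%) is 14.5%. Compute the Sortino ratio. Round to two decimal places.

Sortino = (Rp − Rf) / σd = (20.1% − 1.6%) / 14.5% = 18.50% / 14.5% = 1.2759

1.28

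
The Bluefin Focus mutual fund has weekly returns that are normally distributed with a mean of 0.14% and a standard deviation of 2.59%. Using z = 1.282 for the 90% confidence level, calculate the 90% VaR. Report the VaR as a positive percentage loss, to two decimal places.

3.18

VaR (as % loss) = −(μ − z·σ) = −(0.14% − 1.282 × 2.59%) = −(-3.18038%) = 3.18038%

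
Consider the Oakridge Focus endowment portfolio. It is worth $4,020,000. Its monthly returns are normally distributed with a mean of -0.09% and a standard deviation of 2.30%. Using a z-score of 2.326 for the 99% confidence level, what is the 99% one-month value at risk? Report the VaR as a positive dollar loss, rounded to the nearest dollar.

Return at the 99% tail: μ − z·σ = -0.09% − 2.326 × 2.30% = -0.09 − 5.3498 = -5.4398%
VaR = −(-5.4398%) × $4,020,000 = 5.4398% × $4,020,000 = $218,680

$218,680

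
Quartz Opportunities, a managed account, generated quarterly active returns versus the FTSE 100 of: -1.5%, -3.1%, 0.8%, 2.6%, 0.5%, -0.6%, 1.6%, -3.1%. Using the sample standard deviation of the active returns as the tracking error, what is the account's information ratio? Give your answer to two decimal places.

-0.17

Mean return r̄ = -2.80 / 8 = -0.3500%
Σ(r − r̄)² = (-1.5 − (-0.3500))² + (-3.1 − (-0.3500))² + … = 31.0600
σ = √[31.0600 / 7] = 2.1065%
IR = r̄ / tracking error = -0.3500 / 2.1065 = -0.1662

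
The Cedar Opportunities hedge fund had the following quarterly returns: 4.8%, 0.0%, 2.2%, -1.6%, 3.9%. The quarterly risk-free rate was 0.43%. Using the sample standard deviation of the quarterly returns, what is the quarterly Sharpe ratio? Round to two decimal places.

Mean return r̄ = 9.30 / 5 = 1.8600%
Sample σ = √[Σ(r − r̄)² / 4] = √[28.3520 / 4] = √7.0880 = 2.6623%
Sharpe = (r̄ − rf) / σ = (1.8600 − 0.43) / 2.6623 = 1.4300 / 2.6623 = 0.5371

0.54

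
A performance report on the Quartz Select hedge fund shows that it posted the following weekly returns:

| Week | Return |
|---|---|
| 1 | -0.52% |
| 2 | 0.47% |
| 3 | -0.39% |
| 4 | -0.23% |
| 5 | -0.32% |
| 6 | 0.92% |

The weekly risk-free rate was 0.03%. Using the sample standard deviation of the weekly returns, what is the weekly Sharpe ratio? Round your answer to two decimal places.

-0.07

μ = (-0.52 + 0.47 − 0.39 − 0.23 − 0.32 + 0.92) / 6 = -0.0117%
Σ(r − μ)² = 1.6443; sample σ = √(1.6443/5) = 0.5735%
Sharpe = (μ − rf) / σ = (-0.0117 − 0.03) / 0.5735 = -0.0417 / 0.5735 = -0.0727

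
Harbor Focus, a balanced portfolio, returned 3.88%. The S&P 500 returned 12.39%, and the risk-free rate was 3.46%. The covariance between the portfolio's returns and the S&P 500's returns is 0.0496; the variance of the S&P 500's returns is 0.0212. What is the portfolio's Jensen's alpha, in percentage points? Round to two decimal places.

β = Cov / Var = 0.0496 / 0.0212 = 2.3396
E[R] = Rf + β(Rm − Rf) = 3.46% + 2.3396 × (12.39% − 3.46%) = 24.3526%
α = Rp − E[R] = 3.88% − 24.3526% = -20.4726

-20.47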